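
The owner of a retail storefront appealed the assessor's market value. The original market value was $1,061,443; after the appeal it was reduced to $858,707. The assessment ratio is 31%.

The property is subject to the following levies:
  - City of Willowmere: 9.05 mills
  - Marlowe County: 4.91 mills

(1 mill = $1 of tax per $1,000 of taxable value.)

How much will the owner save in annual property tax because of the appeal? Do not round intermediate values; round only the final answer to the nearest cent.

Old assessed value = $1,061,443 × 0.31 = $329,047.33
New assessed value = $858,707 × 0.31 = $266,199.17
Combined rate = 0.00905 + 0.00491 = 0.01396
Old tax = $329,047.33 × 0.01396 = $4,593.5007268
New tax = $266,199.17 × 0.01396 = $3,716.1404132
Reduction = $4,593.5007268 − $3,716.1404132 = $877.3603136

$877.36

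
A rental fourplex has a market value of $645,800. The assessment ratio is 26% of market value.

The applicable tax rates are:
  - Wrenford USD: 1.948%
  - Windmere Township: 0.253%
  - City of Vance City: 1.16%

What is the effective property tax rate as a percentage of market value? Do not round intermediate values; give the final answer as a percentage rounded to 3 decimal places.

Assessed value = $645,800 × 0.26 = $167,908
Wrenford USD: $167,908 × 0.01948 = $3,270.84784
Windmere Township: $167,908 × 0.00253 = $424.80724
City of Vance City: $167,908 × 0.0116 = $1,947.7328
Total tax = $5,643.38788
Effective rate = $5,643.38788 ÷ $645,800 = 0.874% of market value

0.874%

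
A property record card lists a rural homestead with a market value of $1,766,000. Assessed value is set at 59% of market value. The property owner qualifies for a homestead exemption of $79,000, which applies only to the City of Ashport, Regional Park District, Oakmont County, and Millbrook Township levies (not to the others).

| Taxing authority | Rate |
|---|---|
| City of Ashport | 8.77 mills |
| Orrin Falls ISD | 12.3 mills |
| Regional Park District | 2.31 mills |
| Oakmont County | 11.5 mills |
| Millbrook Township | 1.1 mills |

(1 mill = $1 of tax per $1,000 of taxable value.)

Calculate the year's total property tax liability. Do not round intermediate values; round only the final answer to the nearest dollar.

Assessed value = $1,766,000 × 0.59 = $1,041,940
City of Ashport: ($1,041,940 − $79,000) × 0.00877 = $962,940 × 0.00877 = $8,444.9838
Orrin Falls ISD: $1,041,940 × 0.0123 = $12,815.862
Regional Park District: ($1,041,940 − $79,000) × 0.00231 = $962,940 × 0.00231 = $2,224.3914
Oakmont County: ($1,041,940 − $79,000) × 0.0115 = $962,940 × 0.0115 = $11,073.81
Millbrook Township: ($1,041,940 − $79,000) × 0.0011 = $962,940 × 0.0011 = $1,059.234
Total = $35,618.2812

$35,618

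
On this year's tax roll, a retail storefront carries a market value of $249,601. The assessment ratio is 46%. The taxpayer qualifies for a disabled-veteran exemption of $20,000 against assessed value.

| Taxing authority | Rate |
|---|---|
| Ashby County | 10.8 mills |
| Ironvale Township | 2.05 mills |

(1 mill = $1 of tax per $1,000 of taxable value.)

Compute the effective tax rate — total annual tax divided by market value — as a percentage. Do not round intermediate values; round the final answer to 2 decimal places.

Assessed value = $249,601 × 0.46 = $114,816.46
Taxable value = $114,816.46 − $20,000 = $94,816.46
Ashby County: $94,816.46 × 0.0108 = $1,024.017768
Ironvale Township: $94,816.46 × 0.00205 = $194.373743
Total tax = $1,218.391511
Effective rate = $1,218.391511 ÷ $249,601 = 0.49% of market value

0.49%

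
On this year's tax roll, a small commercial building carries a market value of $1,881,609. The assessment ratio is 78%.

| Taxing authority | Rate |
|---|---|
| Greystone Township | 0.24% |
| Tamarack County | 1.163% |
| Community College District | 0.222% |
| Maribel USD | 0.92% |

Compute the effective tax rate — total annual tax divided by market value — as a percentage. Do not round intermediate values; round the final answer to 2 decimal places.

1.99%

Assessed value = $1,881,609 × 0.78 = $1,467,655.02
Greystone Township: $1,467,655.02 × 0.0024 = $3,522.372048
Tamarack County: $1,467,655.02 × 0.01163 = $17,068.8278826
Community College District: $1,467,655.02 × 0.00222 = $3,258.1941444
Maribel USD: $1,467,655.02 × 0.0092 = $13,502.426184
Total tax = $37,351.820259
Effective rate = $37,351.820259 ÷ $1,881,609 = 1.99% of market value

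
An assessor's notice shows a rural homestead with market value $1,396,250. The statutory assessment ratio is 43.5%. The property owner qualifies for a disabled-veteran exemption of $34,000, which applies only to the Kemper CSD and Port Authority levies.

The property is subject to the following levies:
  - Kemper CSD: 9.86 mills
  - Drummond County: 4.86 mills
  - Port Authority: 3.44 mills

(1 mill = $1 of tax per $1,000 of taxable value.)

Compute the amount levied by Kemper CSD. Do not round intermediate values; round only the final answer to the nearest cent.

$5,653.42

Assessed value = $1,396,250 × 0.435 = $607,368.75
Kemper CSD taxable value = $607,368.75 − $34,000 = $573,368.75
Kemper CSD levy = $573,368.75 × 0.00986 = $5,653.415875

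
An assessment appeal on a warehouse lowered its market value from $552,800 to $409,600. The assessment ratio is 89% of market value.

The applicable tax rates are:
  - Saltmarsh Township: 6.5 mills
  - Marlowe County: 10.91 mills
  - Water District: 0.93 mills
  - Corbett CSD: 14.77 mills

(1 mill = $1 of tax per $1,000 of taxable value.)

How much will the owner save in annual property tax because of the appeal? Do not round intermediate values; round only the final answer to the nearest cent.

Old assessed value = $552,800 × 0.89 = $491,992
New assessed value = $409,600 × 0.89 = $364,544
Combined rate = 0.0065 + 0.01091 + 0.00093 + 0.01477 = 0.03311
Old tax = $491,992 × 0.03311 = $16,289.85512
New tax = $364,544 × 0.03311 = $12,070.05184
Reduction = $16,289.85512 − $12,070.05184 = $4,219.80328

$4,219.80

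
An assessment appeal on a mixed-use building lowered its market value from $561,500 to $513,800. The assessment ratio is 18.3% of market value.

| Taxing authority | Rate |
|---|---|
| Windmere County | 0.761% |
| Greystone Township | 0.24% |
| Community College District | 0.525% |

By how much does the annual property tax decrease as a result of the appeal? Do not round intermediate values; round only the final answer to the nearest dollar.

$133

Old assessed value = $561,500 × 0.183 = $102,754.5
New assessed value = $513,800 × 0.183 = $94,025.4
Combined rate = 0.00761 + 0.0024 + 0.00525 = 0.01526
Old tax = $102,754.5 × 0.01526 = $1,568.03367
New tax = $94,025.4 × 0.01526 = $1,434.827604
Reduction = $1,568.03367 − $1,434.827604 = $133.206066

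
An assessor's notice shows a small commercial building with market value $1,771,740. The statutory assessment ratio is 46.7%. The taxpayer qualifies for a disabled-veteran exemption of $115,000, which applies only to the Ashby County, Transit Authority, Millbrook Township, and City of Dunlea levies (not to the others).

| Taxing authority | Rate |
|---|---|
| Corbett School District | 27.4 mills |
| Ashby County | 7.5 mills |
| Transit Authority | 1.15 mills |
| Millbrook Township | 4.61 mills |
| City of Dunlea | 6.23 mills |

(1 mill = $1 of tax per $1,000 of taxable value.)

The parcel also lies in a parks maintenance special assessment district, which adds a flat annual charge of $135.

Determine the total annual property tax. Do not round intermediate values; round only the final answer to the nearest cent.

Assessed value = $1,771,740 × 0.467 = $827,402.58
Corbett School District: $827,402.58 × 0.0274 = $22,670.830692
Ashby County: ($827,402.58 − $115,000) × 0.0075 = $712,402.58 × 0.0075 = $5,343.01935
Transit Authority: ($827,402.58 − $115,000) × 0.00115 = $712,402.58 × 0.00115 = $819.262967
Millbrook Township: ($827,402.58 − $115,000) × 0.00461 = $712,402.58 × 0.00461 = $3,284.1758938
City of Dunlea: ($827,402.58 − $115,000) × 0.00623 = $712,402.58 × 0.00623 = $4,438.2680734
Levies subtotal = $36,555.5569762
Total = $36,555.5569762 + $135 = $36,690.5569762

$36,690.56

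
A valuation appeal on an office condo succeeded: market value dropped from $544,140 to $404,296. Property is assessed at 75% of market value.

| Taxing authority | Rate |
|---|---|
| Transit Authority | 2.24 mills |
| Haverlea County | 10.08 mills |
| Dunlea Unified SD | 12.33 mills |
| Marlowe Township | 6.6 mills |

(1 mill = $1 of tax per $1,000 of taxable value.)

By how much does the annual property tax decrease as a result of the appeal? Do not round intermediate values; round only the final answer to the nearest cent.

Old assessed value = $544,140 × 0.75 = $408,105
New assessed value = $404,296 × 0.75 = $303,222
Combined rate = 0.00224 + 0.01008 + 0.01233 + 0.0066 = 0.03125
Old tax = $408,105 × 0.03125 = $12,753.28125
New tax = $303,222 × 0.03125 = $9,475.6875
Reduction = $12,753.28125 − $9,475.6875 = $3,277.59375

$3,277.59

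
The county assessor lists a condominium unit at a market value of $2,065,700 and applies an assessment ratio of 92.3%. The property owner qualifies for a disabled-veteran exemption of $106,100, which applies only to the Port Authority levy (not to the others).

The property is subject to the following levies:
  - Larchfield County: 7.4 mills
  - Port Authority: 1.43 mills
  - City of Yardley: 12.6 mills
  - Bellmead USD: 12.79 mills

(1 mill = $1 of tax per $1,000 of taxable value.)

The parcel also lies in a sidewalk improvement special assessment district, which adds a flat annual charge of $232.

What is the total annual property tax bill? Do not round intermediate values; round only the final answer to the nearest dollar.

$65,326

Assessed value = $2,065,700 × 0.923 = $1,906,641.1
Larchfield County: $1,906,641.1 × 0.0074 = $14,109.14414
Port Authority: ($1,906,641.1 − $106,100) × 0.00143 = $1,800,541.1 × 0.00143 = $2,574.773773
City of Yardley: $1,906,641.1 × 0.0126 = $24,023.67786
Bellmead USD: $1,906,641.1 × 0.01279 = $24,385.939669
Levies subtotal = $65,093.535442
Total = $65,093.535442 + $232 = $65,325.535442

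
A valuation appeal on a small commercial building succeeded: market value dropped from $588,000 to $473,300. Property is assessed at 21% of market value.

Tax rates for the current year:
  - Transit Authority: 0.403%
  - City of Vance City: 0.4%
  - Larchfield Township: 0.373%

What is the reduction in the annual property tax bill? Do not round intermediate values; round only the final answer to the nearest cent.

$283.26

Old assessed value = $588,000 × 0.21 = $123,480
New assessed value = $473,300 × 0.21 = $99,393
Combined rate = 0.00403 + 0.004 + 0.00373 = 0.01176
Old tax = $123,480 × 0.01176 = $1,452.1248
New tax = $99,393 × 0.01176 = $1,168.86168
Reduction = $1,452.1248 − $1,168.86168 = $283.26312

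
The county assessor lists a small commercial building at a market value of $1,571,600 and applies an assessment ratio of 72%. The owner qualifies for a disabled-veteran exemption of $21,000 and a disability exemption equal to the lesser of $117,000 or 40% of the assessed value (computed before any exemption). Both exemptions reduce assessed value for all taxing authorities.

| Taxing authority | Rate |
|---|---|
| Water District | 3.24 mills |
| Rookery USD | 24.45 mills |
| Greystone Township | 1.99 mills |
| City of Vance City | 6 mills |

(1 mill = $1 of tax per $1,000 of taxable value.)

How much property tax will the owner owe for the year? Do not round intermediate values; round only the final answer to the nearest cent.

Assessed value = $1,571,600 × 0.72 = $1,131,552
Disability exemption = min($117,000, 40% × $1,131,552) = min($117,000, $452,620.8) = $117,000 (dollar cap binds)
Taxable value = $1,131,552 − $21,000 − $117,000 = $993,552
Water District: $993,552 × 0.00324 = $3,219.10848
Rookery USD: $993,552 × 0.02445 = $24,292.3464
Greystone Township: $993,552 × 0.00199 = $1,977.16848
City of Vance City: $993,552 × 0.006 = $5,961.312
Total = $35,449.93536

$35,449.94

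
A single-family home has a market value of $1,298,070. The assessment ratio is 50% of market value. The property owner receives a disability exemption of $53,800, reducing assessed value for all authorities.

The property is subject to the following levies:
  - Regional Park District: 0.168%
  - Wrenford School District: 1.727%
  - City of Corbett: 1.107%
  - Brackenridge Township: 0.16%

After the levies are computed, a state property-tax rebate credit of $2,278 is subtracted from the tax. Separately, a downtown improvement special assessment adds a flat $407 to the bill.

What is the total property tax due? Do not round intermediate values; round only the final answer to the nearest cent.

$16,950.33

Assessed value = $1,298,070 × 0.5 = $649,035
Taxable value = $649,035 − $53,800 = $595,235
Regional Park District: $595,235 × 0.00168 = $999.9948
Wrenford School District: $595,235 × 0.01727 = $10,279.70845
City of Corbett: $595,235 × 0.01107 = $6,589.25145
Brackenridge Township: $595,235 × 0.0016 = $952.376
Levies subtotal = $18,821.3307
After credit = $18,821.3307 − $2,278 = $16,543.3307
Total = $16,543.3307 + $407 = $16,950.3307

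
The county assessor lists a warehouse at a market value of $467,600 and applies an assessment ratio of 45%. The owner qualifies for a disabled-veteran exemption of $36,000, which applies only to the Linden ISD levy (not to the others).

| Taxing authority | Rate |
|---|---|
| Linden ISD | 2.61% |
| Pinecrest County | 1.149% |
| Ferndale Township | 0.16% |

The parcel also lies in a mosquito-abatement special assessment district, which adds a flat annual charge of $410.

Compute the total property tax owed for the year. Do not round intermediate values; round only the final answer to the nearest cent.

$7,716.76

Assessed value = $467,600 × 0.45 = $210,420
Linden ISD: ($210,420 − $36,000) × 0.0261 = $174,420 × 0.0261 = $4,552.362
Pinecrest County: $210,420 × 0.01149 = $2,417.7258
Ferndale Township: $210,420 × 0.0016 = $336.672
Levies subtotal = $7,306.7598
Total = $7,306.7598 + $410 = $7,716.7598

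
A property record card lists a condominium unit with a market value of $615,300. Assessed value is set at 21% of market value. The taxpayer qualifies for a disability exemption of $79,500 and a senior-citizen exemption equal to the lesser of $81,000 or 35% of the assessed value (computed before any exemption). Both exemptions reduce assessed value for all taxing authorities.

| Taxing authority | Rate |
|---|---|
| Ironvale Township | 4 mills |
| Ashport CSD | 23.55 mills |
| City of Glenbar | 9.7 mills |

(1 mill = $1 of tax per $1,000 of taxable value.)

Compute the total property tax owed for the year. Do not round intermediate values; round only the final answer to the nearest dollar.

Assessed value = $615,300 × 0.21 = $129,213
Senior-citizen exemption = min($81,000, 35% × $129,213) = min($81,000, $45,224.55) = $45,224.55 (percentage binds)
Taxable value = $129,213 − $79,500 − $45,224.55 = $4,488.45
Ironvale Township: $4,488.45 × 0.004 = $17.9538
Ashport CSD: $4,488.45 × 0.02355 = $105.7029975
City of Glenbar: $4,488.45 × 0.0097 = $43.537965
Total = $167.1947625

$167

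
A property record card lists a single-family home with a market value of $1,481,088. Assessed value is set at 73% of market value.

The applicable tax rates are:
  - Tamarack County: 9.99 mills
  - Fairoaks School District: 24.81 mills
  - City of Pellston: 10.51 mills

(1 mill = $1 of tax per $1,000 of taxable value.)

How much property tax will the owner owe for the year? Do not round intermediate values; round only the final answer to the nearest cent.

$48,988.91

Assessed value = $1,481,088 × 0.73 = $1,081,194.24
Tamarack County: $1,081,194.24 × 0.00999 = $10,801.1304576
Fairoaks School District: $1,081,194.24 × 0.02481 = $26,824.4290944
City of Pellston: $1,081,194.24 × 0.01051 = $11,363.3514624
Total = $10,801.1304576 + $26,824.4290944 + $11,363.3514624 = $48,988.9110144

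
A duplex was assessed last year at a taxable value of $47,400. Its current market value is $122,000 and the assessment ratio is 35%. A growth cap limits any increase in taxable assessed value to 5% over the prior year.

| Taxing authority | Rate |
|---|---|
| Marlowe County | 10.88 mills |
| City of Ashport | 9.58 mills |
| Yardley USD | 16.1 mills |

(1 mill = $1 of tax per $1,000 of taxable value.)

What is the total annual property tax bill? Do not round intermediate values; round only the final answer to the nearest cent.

$1,561.11

Uncapped assessed value = $122,000 × 0.35 = $42,700
Cap limit = $47,400 × 1.05 = $49,770
Taxable assessed value = min($42,700, $49,770) = $42,700 (cap does not bind)
Marlowe County: $42,700 × 0.01088 = $464.576
City of Ashport: $42,700 × 0.00958 = $409.066
Yardley USD: $42,700 × 0.0161 = $687.47
Total = $1,561.112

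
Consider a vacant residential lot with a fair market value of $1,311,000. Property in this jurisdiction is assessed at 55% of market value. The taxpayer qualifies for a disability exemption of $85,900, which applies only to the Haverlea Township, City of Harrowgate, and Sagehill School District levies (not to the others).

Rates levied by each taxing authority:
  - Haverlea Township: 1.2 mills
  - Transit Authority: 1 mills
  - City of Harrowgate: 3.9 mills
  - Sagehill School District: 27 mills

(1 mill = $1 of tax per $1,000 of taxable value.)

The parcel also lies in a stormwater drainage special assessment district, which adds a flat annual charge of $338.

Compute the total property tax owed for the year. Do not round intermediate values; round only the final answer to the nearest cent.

Assessed value = $1,311,000 × 0.55 = $721,050
Haverlea Township: ($721,050 − $85,900) × 0.0012 = $635,150 × 0.0012 = $762.18
Transit Authority: $721,050 × 0.001 = $721.05
City of Harrowgate: ($721,050 − $85,900) × 0.0039 = $635,150 × 0.0039 = $2,477.085
Sagehill School District: ($721,050 − $85,900) × 0.027 = $635,150 × 0.027 = $17,149.05
Levies subtotal = $21,109.365
Total = $21,109.365 + $338 = $21,447.365

$21,447.37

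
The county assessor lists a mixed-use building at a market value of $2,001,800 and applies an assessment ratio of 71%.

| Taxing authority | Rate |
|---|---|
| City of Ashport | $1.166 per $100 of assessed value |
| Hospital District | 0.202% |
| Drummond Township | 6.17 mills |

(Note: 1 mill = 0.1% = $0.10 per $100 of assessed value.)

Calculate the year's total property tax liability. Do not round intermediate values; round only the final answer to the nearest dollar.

Assessed value = $2,001,800 × 0.71 = $1,421,278
City of Ashport: $1,421,278 × 0.01166 = $16,572.10148
Hospital District: $1,421,278 × 0.00202 = $2,870.98156
Drummond Township: $1,421,278 × 0.00617 = $8,769.28526
Total = $28,212.3683

$28,212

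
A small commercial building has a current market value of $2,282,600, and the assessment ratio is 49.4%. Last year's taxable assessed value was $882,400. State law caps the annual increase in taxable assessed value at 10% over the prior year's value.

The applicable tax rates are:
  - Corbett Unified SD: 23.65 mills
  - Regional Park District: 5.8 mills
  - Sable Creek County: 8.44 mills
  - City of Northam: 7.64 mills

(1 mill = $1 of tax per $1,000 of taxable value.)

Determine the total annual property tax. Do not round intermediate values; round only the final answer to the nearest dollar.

$44,193

Uncapped assessed value = $2,282,600 × 0.494 = $1,127,604.4
Cap limit = $882,400 × 1.1 = $970,640
Taxable assessed value = min($1,127,604.4, $970,640) = $970,640 (cap binds)
Corbett Unified SD: $970,640 × 0.02365 = $22,955.636
Regional Park District: $970,640 × 0.0058 = $5,629.712
Sable Creek County: $970,640 × 0.00844 = $8,192.2016
City of Northam: $970,640 × 0.00764 = $7,415.6896
Total = $44,193.2392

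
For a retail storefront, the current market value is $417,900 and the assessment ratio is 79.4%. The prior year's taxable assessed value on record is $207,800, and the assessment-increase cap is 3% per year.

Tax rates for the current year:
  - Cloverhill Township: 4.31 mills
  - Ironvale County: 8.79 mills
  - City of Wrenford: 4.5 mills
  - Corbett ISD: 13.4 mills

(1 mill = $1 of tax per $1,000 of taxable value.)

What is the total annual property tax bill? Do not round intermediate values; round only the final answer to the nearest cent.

Uncapped assessed value = $417,900 × 0.794 = $331,812.6
Cap limit = $207,800 × 1.03 = $214,034
Taxable assessed value = min($331,812.6, $214,034) = $214,034 (cap binds)
Cloverhill Township: $214,034 × 0.00431 = $922.48654
Ironvale County: $214,034 × 0.00879 = $1,881.35886
City of Wrenford: $214,034 × 0.0045 = $963.153
Corbett ISD: $214,034 × 0.0134 = $2,868.0556
Total = $6,635.054

$6,635.05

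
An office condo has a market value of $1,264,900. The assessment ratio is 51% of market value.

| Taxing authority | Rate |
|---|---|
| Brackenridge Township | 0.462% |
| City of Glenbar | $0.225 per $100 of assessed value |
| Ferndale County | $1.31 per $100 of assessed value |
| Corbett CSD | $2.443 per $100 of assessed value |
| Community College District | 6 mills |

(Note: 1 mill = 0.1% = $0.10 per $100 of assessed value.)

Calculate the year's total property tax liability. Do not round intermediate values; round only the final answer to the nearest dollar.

Assessed value = $1,264,900 × 0.51 = $645,099
Brackenridge Township: $645,099 × 0.00462 = $2,980.35738
City of Glenbar: $645,099 × 0.00225 = $1,451.47275
Ferndale County: $645,099 × 0.0131 = $8,450.7969
Corbett CSD: $645,099 × 0.02443 = $15,759.76857
Community College District: $645,099 × 0.006 = $3,870.594
Total = $32,512.9896

$32,513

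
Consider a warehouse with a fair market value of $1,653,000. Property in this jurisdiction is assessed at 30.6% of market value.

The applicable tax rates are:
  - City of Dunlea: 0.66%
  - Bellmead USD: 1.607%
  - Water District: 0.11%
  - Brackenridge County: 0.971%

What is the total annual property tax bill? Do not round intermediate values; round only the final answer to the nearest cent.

$16,934.79

Assessed value = $1,653,000 × 0.306 = $505,818
City of Dunlea: $505,818 × 0.0066 = $3,338.3988
Bellmead USD: $505,818 × 0.01607 = $8,128.49526
Water District: $505,818 × 0.0011 = $556.3998
Brackenridge County: $505,818 × 0.00971 = $4,911.49278
Total = $3,338.3988 + $8,128.49526 + $556.3998 + $4,911.49278 = $16,934.78664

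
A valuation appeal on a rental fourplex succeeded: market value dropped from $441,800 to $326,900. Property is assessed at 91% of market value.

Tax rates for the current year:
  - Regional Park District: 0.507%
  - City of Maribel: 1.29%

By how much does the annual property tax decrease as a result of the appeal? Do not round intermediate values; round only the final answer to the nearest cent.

Old assessed value = $441,800 × 0.91 = $402,038
New assessed value = $326,900 × 0.91 = $297,479
Combined rate = 0.00507 + 0.0129 = 0.01797
Old tax = $402,038 × 0.01797 = $7,224.62286
New tax = $297,479 × 0.01797 = $5,345.69763
Reduction = $7,224.62286 − $5,345.69763 = $1,878.92523

$1,878.93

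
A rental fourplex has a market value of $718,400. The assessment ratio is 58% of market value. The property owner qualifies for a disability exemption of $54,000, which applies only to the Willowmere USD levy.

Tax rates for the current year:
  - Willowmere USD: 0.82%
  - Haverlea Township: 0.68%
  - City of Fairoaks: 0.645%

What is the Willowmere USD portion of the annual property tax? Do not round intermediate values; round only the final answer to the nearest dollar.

Assessed value = $718,400 × 0.58 = $416,672
Willowmere USD taxable value = $416,672 − $54,000 = $362,672
Willowmere USD levy = $362,672 × 0.0082 = $2,973.9104

$2,974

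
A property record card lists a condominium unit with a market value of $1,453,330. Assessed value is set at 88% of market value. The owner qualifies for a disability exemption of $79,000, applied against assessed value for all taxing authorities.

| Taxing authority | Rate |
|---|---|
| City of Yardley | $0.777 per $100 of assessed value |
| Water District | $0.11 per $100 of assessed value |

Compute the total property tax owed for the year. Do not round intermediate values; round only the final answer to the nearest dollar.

Assessed value = $1,453,330 × 0.88 = $1,278,930.4
Taxable value = $1,278,930.4 − $79,000 = $1,199,930.4
City of Yardley: $1,199,930.4 × 0.00777 = $9,323.459208
Water District: $1,199,930.4 × 0.0011 = $1,319.92344
Total = $9,323.459208 + $1,319.92344 = $10,643.382648

$10,643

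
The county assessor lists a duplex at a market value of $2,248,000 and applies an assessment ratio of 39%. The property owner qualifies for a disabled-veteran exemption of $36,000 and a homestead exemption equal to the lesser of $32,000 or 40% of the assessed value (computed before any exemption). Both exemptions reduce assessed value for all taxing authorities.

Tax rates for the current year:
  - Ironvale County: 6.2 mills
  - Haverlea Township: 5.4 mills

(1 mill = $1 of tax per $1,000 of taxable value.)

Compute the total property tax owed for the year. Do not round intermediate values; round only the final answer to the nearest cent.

Assessed value = $2,248,000 × 0.39 = $876,720
Homestead exemption = min($32,000, 40% × $876,720) = min($32,000, $350,688) = $32,000 (dollar cap binds)
Taxable value = $876,720 − $36,000 − $32,000 = $808,720
Ironvale County: $808,720 × 0.0062 = $5,014.064
Haverlea Township: $808,720 × 0.0054 = $4,367.088
Total = $9,381.152

$9,381.15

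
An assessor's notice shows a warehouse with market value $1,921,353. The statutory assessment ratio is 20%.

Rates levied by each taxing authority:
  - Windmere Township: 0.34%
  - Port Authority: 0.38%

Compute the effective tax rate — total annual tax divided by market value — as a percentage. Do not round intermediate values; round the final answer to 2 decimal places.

Assessed value = $1,921,353 × 0.2 = $384,270.6
Windmere Township: $384,270.6 × 0.0034 = $1,306.52004
Port Authority: $384,270.6 × 0.0038 = $1,460.22828
Total tax = $2,766.74832
Effective rate = $2,766.74832 ÷ $1,921,353 = 0.14% of market value

0.14%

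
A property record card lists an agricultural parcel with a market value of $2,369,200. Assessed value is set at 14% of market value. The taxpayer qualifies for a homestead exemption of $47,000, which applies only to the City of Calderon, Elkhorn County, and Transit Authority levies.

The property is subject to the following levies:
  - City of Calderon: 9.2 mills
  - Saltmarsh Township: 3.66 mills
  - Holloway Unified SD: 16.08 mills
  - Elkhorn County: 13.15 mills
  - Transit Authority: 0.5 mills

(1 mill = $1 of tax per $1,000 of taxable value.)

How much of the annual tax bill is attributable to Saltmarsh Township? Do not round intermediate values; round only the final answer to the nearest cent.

$1,213.98

Assessed value = $2,369,200 × 0.14 = $331,688
Saltmarsh Township taxable value = $331,688 (exemption does not apply)
Saltmarsh Township levy = $331,688 × 0.00366 = $1,213.97808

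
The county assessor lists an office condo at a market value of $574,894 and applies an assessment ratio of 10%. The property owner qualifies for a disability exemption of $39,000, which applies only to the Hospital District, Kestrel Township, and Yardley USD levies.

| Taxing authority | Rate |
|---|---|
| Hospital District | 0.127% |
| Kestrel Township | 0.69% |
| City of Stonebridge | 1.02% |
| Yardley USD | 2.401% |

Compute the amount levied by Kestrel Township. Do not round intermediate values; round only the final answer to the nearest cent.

$127.58

Assessed value = $574,894 × 0.1 = $57,489.4
Kestrel Township taxable value = $57,489.4 − $39,000 = $18,489.4
Kestrel Township levy = $18,489.4 × 0.0069 = $127.57686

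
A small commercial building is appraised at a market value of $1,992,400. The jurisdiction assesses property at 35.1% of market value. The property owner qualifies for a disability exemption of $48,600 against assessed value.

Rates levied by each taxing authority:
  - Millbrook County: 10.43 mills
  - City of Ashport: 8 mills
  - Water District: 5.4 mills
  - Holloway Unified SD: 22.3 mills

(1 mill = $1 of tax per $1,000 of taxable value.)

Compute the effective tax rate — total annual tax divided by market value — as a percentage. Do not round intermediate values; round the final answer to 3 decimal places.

Assessed value = $1,992,400 × 0.351 = $699,332.4
Taxable value = $699,332.4 − $48,600 = $650,732.4
Millbrook County: $650,732.4 × 0.01043 = $6,787.138932
City of Ashport: $650,732.4 × 0.008 = $5,205.8592
Water District: $650,732.4 × 0.0054 = $3,513.95496
Holloway Unified SD: $650,732.4 × 0.0223 = $14,511.33252
Total tax = $30,018.285612
Effective rate = $30,018.285612 ÷ $1,992,400 = 1.507% of market value

1.507%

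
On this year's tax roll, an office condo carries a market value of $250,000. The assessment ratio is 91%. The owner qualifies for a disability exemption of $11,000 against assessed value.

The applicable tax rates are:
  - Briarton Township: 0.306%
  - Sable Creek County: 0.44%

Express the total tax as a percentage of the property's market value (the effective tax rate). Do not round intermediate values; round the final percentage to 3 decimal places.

0.646%

Assessed value = $250,000 × 0.91 = $227,500
Taxable value = $227,500 − $11,000 = $216,500
Briarton Township: $216,500 × 0.00306 = $662.49
Sable Creek County: $216,500 × 0.0044 = $952.6
Total tax = $1,615.09
Effective rate = $1,615.09 ÷ $250,000 = 0.646% of market value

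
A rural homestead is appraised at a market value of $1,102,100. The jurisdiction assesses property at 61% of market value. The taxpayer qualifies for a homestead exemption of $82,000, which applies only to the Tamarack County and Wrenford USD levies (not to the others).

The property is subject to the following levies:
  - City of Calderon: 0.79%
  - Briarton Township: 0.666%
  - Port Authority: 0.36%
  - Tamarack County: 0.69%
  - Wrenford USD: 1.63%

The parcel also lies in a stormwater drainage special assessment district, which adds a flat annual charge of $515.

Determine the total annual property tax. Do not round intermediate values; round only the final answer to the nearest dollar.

Assessed value = $1,102,100 × 0.61 = $672,281
City of Calderon: $672,281 × 0.0079 = $5,311.0199
Briarton Township: $672,281 × 0.00666 = $4,477.39146
Port Authority: $672,281 × 0.0036 = $2,420.2116
Tamarack County: ($672,281 − $82,000) × 0.0069 = $590,281 × 0.0069 = $4,072.9389
Wrenford USD: ($672,281 − $82,000) × 0.0163 = $590,281 × 0.0163 = $9,621.5803
Levies subtotal = $25,903.14216
Total = $25,903.14216 + $515 = $26,418.14216

$26,418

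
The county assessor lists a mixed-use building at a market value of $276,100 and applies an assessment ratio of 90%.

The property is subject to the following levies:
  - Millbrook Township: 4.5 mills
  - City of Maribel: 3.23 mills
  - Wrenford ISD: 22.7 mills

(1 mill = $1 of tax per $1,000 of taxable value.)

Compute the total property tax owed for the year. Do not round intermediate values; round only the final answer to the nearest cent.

Assessed value = $276,100 × 0.9 = $248,490
Millbrook Township: $248,490 × 0.0045 = $1,118.205
City of Maribel: $248,490 × 0.00323 = $802.6227
Wrenford ISD: $248,490 × 0.0227 = $5,640.723
Total = $1,118.205 + $802.6227 + $5,640.723 = $7,561.5507

$7,561.55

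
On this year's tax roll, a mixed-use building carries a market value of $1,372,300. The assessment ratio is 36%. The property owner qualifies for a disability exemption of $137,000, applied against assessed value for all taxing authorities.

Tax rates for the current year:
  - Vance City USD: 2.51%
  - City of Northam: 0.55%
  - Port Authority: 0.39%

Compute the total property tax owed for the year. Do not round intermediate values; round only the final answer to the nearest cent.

$12,317.47

Assessed value = $1,372,300 × 0.36 = $494,028
Taxable value = $494,028 − $137,000 = $357,028
Vance City USD: $357,028 × 0.0251 = $8,961.4028
City of Northam: $357,028 × 0.0055 = $1,963.654
Port Authority: $357,028 × 0.0039 = $1,392.4092
Total = $8,961.4028 + $1,963.654 + $1,392.4092 = $12,317.466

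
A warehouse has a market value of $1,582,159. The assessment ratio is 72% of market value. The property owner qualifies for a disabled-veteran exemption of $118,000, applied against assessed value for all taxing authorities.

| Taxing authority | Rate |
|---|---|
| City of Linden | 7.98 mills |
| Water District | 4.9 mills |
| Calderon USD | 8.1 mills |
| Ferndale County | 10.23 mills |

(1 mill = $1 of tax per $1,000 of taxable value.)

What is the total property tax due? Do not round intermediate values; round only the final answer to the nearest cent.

$31,870.23

Assessed value = $1,582,159 × 0.72 = $1,139,154.48
Taxable value = $1,139,154.48 − $118,000 = $1,021,154.48
City of Linden: $1,021,154.48 × 0.00798 = $8,148.8127504
Water District: $1,021,154.48 × 0.0049 = $5,003.656952
Calderon USD: $1,021,154.48 × 0.0081 = $8,271.351288
Ferndale County: $1,021,154.48 × 0.01023 = $10,446.4103304
Total = $8,148.8127504 + $5,003.656952 + $8,271.351288 + $10,446.4103304 = $31,870.2313208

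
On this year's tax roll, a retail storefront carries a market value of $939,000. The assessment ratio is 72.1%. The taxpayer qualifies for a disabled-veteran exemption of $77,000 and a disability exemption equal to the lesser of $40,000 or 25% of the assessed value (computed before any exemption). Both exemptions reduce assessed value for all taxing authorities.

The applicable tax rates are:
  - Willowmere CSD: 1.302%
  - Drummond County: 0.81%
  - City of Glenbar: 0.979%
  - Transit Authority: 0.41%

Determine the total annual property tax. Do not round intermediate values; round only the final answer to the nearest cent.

$19,606.27

Assessed value = $939,000 × 0.721 = $677,019
Disability exemption = min($40,000, 25% × $677,019) = min($40,000, $169,254.75) = $40,000 (dollar cap binds)
Taxable value = $677,019 − $77,000 − $40,000 = $560,019
Willowmere CSD: $560,019 × 0.01302 = $7,291.44738
Drummond County: $560,019 × 0.0081 = $4,536.1539
City of Glenbar: $560,019 × 0.00979 = $5,482.58601
Transit Authority: $560,019 × 0.0041 = $2,296.0779
Total = $19,606.26519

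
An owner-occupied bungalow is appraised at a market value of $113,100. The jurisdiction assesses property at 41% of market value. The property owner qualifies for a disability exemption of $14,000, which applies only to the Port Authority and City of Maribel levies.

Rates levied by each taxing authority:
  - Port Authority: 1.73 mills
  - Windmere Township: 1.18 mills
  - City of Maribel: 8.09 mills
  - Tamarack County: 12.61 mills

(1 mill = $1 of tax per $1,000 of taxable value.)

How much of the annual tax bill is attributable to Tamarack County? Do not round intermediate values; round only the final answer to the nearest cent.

$584.74

Assessed value = $113,100 × 0.41 = $46,371
Tamarack County taxable value = $46,371 (exemption does not apply)
Tamarack County levy = $46,371 × 0.01261 = $584.73831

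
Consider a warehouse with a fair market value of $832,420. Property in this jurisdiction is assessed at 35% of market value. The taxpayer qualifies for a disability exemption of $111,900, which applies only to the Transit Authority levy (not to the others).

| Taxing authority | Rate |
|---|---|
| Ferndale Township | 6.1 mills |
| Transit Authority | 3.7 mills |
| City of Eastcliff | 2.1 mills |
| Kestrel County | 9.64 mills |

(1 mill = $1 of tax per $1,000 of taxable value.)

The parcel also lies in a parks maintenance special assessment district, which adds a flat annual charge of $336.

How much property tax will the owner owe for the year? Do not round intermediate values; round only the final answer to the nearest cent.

Assessed value = $832,420 × 0.35 = $291,347
Ferndale Township: $291,347 × 0.0061 = $1,777.2167
Transit Authority: ($291,347 − $111,900) × 0.0037 = $179,447 × 0.0037 = $663.9539
City of Eastcliff: $291,347 × 0.0021 = $611.8287
Kestrel County: $291,347 × 0.00964 = $2,808.58508
Levies subtotal = $5,861.58438
Total = $5,861.58438 + $336 = $6,197.58438

$6,197.58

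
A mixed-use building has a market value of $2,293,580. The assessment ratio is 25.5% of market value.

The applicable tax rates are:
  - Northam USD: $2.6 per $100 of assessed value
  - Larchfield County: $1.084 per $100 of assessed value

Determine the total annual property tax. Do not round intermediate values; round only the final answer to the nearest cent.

$21,546.35

Assessed value = $2,293,580 × 0.255 = $584,862.9
Northam USD: $584,862.9 × 0.026 = $15,206.4354
Larchfield County: $584,862.9 × 0.01084 = $6,339.913836
Total = $15,206.4354 + $6,339.913836 = $21,546.349236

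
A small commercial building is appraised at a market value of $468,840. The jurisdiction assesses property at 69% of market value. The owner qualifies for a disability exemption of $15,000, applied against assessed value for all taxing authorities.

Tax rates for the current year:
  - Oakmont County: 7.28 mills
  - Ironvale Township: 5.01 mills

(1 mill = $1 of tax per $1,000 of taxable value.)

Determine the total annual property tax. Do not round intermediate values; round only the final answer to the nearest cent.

$3,791.46

Assessed value = $468,840 × 0.69 = $323,499.6
Taxable value = $323,499.6 − $15,000 = $308,499.6
Oakmont County: $308,499.6 × 0.00728 = $2,245.877088
Ironvale Township: $308,499.6 × 0.00501 = $1,545.582996
Total = $2,245.877088 + $1,545.582996 = $3,791.460084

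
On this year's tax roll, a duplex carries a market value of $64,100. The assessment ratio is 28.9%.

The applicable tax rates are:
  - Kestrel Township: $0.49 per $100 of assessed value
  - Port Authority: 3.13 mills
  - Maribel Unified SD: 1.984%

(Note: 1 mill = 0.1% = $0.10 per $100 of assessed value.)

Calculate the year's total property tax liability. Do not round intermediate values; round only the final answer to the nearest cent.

$516.29

Assessed value = $64,100 × 0.289 = $18,524.9
Kestrel Township: $18,524.9 × 0.0049 = $90.77201
Port Authority: $18,524.9 × 0.00313 = $57.982937
Maribel Unified SD: $18,524.9 × 0.01984 = $367.534016
Total = $516.288963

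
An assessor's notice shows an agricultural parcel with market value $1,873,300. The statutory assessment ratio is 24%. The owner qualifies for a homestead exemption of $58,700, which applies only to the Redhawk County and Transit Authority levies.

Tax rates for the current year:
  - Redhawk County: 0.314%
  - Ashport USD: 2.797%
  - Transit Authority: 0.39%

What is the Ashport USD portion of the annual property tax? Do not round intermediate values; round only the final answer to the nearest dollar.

$12,575

Assessed value = $1,873,300 × 0.24 = $449,592
Ashport USD taxable value = $449,592 (exemption does not apply)
Ashport USD levy = $449,592 × 0.02797 = $12,575.08824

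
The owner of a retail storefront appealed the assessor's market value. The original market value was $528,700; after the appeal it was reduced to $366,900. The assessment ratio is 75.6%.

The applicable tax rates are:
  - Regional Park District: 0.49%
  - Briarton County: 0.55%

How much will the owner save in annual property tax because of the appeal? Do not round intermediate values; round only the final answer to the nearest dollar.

Old assessed value = $528,700 × 0.756 = $399,697.2
New assessed value = $366,900 × 0.756 = $277,376.4
Combined rate = 0.0049 + 0.0055 = 0.0104
Old tax = $399,697.2 × 0.0104 = $4,156.85088
New tax = $277,376.4 × 0.0104 = $2,884.71456
Reduction = $4,156.85088 − $2,884.71456 = $1,272.13632

$1,272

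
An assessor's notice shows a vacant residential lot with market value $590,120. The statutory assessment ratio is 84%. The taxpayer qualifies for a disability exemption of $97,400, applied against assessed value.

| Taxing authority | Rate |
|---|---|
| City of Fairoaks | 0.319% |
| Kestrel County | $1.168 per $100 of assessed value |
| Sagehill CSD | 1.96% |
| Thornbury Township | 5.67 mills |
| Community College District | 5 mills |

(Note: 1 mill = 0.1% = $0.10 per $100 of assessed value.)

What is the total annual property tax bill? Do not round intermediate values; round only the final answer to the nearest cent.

$17,979.30

Assessed value = $590,120 × 0.84 = $495,700.8
Taxable value = $495,700.8 − $97,400 = $398,300.8
City of Fairoaks: $398,300.8 × 0.00319 = $1,270.579552
Kestrel County: $398,300.8 × 0.01168 = $4,652.153344
Sagehill CSD: $398,300.8 × 0.0196 = $7,806.69568
Thornbury Township: $398,300.8 × 0.00567 = $2,258.365536
Community College District: $398,300.8 × 0.005 = $1,991.504
Total = $17,979.298112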